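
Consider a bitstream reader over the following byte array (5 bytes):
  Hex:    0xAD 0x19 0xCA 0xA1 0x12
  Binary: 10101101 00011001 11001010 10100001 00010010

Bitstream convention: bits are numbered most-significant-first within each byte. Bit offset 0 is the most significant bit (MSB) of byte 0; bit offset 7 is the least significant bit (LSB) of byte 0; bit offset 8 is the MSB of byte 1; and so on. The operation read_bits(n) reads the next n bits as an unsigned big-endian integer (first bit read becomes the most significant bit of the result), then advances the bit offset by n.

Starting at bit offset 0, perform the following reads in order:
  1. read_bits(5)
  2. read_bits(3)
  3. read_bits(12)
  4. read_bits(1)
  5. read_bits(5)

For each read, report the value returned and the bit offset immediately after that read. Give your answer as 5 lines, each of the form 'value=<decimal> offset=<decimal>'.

Read 1: bits[0:5] width=5 -> value=21 (bin 10101); offset now 5 = byte 0 bit 5; 35 bits remain
Read 2: bits[5:8] width=3 -> value=5 (bin 101); offset now 8 = byte 1 bit 0; 32 bits remain
Read 3: bits[8:20] width=12 -> value=412 (bin 000110011100); offset now 20 = byte 2 bit 4; 20 bits remain
Read 4: bits[20:21] width=1 -> value=1 (bin 1); offset now 21 = byte 2 bit 5; 19 bits remain
Read 5: bits[21:26] width=5 -> value=10 (bin 01010); offset now 26 = byte 3 bit 2; 14 bits remain

Answer: value=21 offset=5
value=5 offset=8
value=412 offset=20
value=1 offset=21
value=10 offset=26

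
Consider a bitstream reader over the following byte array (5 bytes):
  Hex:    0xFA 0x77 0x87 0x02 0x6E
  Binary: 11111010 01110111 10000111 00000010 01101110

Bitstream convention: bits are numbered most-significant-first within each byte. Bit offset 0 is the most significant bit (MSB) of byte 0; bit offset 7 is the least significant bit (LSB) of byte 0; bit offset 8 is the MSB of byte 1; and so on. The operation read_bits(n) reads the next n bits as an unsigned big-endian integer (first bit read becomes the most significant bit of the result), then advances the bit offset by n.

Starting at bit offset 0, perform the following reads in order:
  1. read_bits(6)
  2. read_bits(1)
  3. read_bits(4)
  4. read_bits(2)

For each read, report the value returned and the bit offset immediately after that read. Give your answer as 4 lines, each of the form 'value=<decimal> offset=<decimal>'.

Answer: value=62 offset=6
value=1 offset=7
value=3 offset=11
value=2 offset=13

Derivation:
Read 1: bits[0:6] width=6 -> value=62 (bin 111110); offset now 6 = byte 0 bit 6; 34 bits remain
Read 2: bits[6:7] width=1 -> value=1 (bin 1); offset now 7 = byte 0 bit 7; 33 bits remain
Read 3: bits[7:11] width=4 -> value=3 (bin 0011); offset now 11 = byte 1 bit 3; 29 bits remain
Read 4: bits[11:13] width=2 -> value=2 (bin 10); offset now 13 = byte 1 bit 5; 27 bits remain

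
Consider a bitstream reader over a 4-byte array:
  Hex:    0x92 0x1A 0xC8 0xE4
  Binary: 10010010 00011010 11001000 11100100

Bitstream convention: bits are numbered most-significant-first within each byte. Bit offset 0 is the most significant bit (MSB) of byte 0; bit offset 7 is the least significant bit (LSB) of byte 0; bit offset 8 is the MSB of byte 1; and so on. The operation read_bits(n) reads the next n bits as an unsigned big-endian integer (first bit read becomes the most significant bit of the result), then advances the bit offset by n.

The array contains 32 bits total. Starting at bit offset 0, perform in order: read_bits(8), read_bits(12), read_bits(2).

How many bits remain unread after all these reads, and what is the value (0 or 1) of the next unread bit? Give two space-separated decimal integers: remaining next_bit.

Answer: 10 0

Derivation:
Read 1: bits[0:8] width=8 -> value=146 (bin 10010010); offset now 8 = byte 1 bit 0; 24 bits remain
Read 2: bits[8:20] width=12 -> value=428 (bin 000110101100); offset now 20 = byte 2 bit 4; 12 bits remain
Read 3: bits[20:22] width=2 -> value=2 (bin 10); offset now 22 = byte 2 bit 6; 10 bits remain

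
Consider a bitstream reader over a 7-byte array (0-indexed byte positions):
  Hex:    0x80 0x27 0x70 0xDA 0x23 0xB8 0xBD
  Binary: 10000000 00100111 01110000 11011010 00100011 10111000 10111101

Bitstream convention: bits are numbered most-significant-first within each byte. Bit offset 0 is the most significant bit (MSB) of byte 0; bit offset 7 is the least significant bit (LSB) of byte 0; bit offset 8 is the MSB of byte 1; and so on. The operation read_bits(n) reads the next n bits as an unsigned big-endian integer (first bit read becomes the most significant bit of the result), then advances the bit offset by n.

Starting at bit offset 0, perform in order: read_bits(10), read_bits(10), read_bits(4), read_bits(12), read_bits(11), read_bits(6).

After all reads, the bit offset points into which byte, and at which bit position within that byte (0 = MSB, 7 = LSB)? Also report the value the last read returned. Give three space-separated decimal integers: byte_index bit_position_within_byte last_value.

Read 1: bits[0:10] width=10 -> value=512 (bin 1000000000); offset now 10 = byte 1 bit 2; 46 bits remain
Read 2: bits[10:20] width=10 -> value=631 (bin 1001110111); offset now 20 = byte 2 bit 4; 36 bits remain
Read 3: bits[20:24] width=4 -> value=0 (bin 0000); offset now 24 = byte 3 bit 0; 32 bits remain
Read 4: bits[24:36] width=12 -> value=3490 (bin 110110100010); offset now 36 = byte 4 bit 4; 20 bits remain
Read 5: bits[36:47] width=11 -> value=476 (bin 00111011100); offset now 47 = byte 5 bit 7; 9 bits remain
Read 6: bits[47:53] width=6 -> value=23 (bin 010111); offset now 53 = byte 6 bit 5; 3 bits remain

Answer: 6 5 23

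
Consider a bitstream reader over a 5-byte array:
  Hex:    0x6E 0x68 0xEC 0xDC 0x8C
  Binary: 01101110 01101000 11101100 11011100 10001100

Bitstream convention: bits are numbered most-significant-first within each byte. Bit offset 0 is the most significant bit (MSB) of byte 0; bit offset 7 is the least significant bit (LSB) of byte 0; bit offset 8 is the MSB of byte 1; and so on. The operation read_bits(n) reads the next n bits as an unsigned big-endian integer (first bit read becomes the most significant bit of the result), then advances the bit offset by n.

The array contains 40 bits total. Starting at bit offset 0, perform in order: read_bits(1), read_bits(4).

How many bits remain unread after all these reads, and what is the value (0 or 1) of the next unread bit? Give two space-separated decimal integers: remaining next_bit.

Answer: 35 1

Derivation:
Read 1: bits[0:1] width=1 -> value=0 (bin 0); offset now 1 = byte 0 bit 1; 39 bits remain
Read 2: bits[1:5] width=4 -> value=13 (bin 1101); offset now 5 = byte 0 bit 5; 35 bits remain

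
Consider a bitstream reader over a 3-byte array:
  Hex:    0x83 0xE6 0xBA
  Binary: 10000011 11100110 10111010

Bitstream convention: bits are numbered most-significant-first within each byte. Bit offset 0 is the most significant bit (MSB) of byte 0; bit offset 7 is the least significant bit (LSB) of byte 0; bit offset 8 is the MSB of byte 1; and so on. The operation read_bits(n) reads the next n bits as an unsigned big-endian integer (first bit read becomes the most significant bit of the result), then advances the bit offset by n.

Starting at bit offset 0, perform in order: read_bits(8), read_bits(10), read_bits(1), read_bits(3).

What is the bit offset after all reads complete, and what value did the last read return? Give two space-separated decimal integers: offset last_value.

Read 1: bits[0:8] width=8 -> value=131 (bin 10000011); offset now 8 = byte 1 bit 0; 16 bits remain
Read 2: bits[8:18] width=10 -> value=922 (bin 1110011010); offset now 18 = byte 2 bit 2; 6 bits remain
Read 3: bits[18:19] width=1 -> value=1 (bin 1); offset now 19 = byte 2 bit 3; 5 bits remain
Read 4: bits[19:22] width=3 -> value=6 (bin 110); offset now 22 = byte 2 bit 6; 2 bits remain

Answer: 22 6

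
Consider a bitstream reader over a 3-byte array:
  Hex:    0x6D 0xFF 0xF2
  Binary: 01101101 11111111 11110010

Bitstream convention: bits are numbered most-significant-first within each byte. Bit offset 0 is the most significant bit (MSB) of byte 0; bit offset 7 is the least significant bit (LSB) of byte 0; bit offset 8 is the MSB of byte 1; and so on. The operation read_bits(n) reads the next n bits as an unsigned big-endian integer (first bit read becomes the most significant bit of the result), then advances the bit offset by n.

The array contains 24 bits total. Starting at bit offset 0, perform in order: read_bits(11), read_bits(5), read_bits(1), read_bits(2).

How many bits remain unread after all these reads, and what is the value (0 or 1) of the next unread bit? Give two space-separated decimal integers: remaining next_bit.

Answer: 5 1

Derivation:
Read 1: bits[0:11] width=11 -> value=879 (bin 01101101111); offset now 11 = byte 1 bit 3; 13 bits remain
Read 2: bits[11:16] width=5 -> value=31 (bin 11111); offset now 16 = byte 2 bit 0; 8 bits remain
Read 3: bits[16:17] width=1 -> value=1 (bin 1); offset now 17 = byte 2 bit 1; 7 bits remain
Read 4: bits[17:19] width=2 -> value=3 (bin 11); offset now 19 = byte 2 bit 3; 5 bits remain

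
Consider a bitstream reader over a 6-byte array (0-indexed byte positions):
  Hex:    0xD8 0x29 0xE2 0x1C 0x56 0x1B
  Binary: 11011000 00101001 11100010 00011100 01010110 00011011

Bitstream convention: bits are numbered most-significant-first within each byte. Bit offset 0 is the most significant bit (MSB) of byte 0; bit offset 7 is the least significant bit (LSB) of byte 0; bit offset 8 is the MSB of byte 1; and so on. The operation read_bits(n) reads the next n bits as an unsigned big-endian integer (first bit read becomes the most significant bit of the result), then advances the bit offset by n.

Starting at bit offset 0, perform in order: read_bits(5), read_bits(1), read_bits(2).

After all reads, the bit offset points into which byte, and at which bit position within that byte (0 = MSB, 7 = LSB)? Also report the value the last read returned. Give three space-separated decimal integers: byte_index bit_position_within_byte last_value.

Answer: 1 0 0

Derivation:
Read 1: bits[0:5] width=5 -> value=27 (bin 11011); offset now 5 = byte 0 bit 5; 43 bits remain
Read 2: bits[5:6] width=1 -> value=0 (bin 0); offset now 6 = byte 0 bit 6; 42 bits remain
Read 3: bits[6:8] width=2 -> value=0 (bin 00); offset now 8 = byte 1 bit 0; 40 bits remain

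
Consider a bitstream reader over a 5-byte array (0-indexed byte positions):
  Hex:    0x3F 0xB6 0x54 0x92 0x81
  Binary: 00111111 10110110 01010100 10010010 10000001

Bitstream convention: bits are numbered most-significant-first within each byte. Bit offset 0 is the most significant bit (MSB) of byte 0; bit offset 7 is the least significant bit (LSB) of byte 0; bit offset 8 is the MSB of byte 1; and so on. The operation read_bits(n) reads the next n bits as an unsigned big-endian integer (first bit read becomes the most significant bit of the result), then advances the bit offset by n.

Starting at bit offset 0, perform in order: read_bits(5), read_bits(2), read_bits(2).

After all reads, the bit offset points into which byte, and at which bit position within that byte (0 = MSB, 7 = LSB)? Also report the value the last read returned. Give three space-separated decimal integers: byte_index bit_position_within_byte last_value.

Answer: 1 1 3

Derivation:
Read 1: bits[0:5] width=5 -> value=7 (bin 00111); offset now 5 = byte 0 bit 5; 35 bits remain
Read 2: bits[5:7] width=2 -> value=3 (bin 11); offset now 7 = byte 0 bit 7; 33 bits remain
Read 3: bits[7:9] width=2 -> value=3 (bin 11); offset now 9 = byte 1 bit 1; 31 bits remain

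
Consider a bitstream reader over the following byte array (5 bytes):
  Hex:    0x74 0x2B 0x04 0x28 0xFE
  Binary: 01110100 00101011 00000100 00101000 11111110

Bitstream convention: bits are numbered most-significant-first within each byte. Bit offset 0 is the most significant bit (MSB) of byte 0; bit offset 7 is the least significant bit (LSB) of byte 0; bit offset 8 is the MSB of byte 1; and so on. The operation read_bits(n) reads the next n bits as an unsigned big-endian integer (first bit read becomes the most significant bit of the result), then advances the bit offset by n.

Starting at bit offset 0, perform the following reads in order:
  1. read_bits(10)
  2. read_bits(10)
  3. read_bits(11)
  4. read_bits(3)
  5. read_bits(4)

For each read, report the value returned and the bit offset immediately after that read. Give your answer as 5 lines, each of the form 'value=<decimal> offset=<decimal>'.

Answer: value=464 offset=10
value=688 offset=20
value=532 offset=31
value=3 offset=34
value=15 offset=38

Derivation:
Read 1: bits[0:10] width=10 -> value=464 (bin 0111010000); offset now 10 = byte 1 bit 2; 30 bits remain
Read 2: bits[10:20] width=10 -> value=688 (bin 1010110000); offset now 20 = byte 2 bit 4; 20 bits remain
Read 3: bits[20:31] width=11 -> value=532 (bin 01000010100); offset now 31 = byte 3 bit 7; 9 bits remain
Read 4: bits[31:34] width=3 -> value=3 (bin 011); offset now 34 = byte 4 bit 2; 6 bits remain
Read 5: bits[34:38] width=4 -> value=15 (bin 1111); offset now 38 = byte 4 bit 6; 2 bits remain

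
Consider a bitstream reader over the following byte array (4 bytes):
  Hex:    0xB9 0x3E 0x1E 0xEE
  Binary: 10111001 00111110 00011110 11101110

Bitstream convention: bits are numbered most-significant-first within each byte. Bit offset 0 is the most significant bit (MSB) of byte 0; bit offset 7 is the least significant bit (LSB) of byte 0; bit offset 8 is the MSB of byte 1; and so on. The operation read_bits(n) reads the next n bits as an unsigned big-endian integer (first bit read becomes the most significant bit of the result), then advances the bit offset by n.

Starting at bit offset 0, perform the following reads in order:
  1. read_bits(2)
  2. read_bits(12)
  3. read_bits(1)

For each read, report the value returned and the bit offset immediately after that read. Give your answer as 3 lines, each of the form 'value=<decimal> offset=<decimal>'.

Read 1: bits[0:2] width=2 -> value=2 (bin 10); offset now 2 = byte 0 bit 2; 30 bits remain
Read 2: bits[2:14] width=12 -> value=3663 (bin 111001001111); offset now 14 = byte 1 bit 6; 18 bits remain
Read 3: bits[14:15] width=1 -> value=1 (bin 1); offset now 15 = byte 1 bit 7; 17 bits remain

Answer: value=2 offset=2
value=3663 offset=14
value=1 offset=15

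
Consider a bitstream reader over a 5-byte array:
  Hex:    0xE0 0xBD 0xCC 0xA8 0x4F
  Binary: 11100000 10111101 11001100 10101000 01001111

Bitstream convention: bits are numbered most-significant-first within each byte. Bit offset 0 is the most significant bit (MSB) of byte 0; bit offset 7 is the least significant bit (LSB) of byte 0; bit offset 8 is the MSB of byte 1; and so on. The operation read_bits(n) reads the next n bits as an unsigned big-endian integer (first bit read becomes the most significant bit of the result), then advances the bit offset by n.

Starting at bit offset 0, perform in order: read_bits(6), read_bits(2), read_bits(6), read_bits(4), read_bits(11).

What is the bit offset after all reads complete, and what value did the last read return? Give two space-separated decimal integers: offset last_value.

Answer: 29 405

Derivation:
Read 1: bits[0:6] width=6 -> value=56 (bin 111000); offset now 6 = byte 0 bit 6; 34 bits remain
Read 2: bits[6:8] width=2 -> value=0 (bin 00); offset now 8 = byte 1 bit 0; 32 bits remain
Read 3: bits[8:14] width=6 -> value=47 (bin 101111); offset now 14 = byte 1 bit 6; 26 bits remain
Read 4: bits[14:18] width=4 -> value=7 (bin 0111); offset now 18 = byte 2 bit 2; 22 bits remain
Read 5: bits[18:29] width=11 -> value=405 (bin 00110010101); offset now 29 = byte 3 bit 5; 11 bits remain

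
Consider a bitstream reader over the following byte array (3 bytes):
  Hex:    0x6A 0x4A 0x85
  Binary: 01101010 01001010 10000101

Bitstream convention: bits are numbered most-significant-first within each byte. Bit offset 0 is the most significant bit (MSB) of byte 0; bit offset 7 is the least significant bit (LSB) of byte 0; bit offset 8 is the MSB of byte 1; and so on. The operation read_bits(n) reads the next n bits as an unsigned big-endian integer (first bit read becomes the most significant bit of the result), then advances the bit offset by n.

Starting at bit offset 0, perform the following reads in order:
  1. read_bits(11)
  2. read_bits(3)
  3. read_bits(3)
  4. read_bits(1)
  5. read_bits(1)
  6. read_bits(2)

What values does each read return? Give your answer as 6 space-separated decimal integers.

Read 1: bits[0:11] width=11 -> value=850 (bin 01101010010); offset now 11 = byte 1 bit 3; 13 bits remain
Read 2: bits[11:14] width=3 -> value=2 (bin 010); offset now 14 = byte 1 bit 6; 10 bits remain
Read 3: bits[14:17] width=3 -> value=5 (bin 101); offset now 17 = byte 2 bit 1; 7 bits remain
Read 4: bits[17:18] width=1 -> value=0 (bin 0); offset now 18 = byte 2 bit 2; 6 bits remain
Read 5: bits[18:19] width=1 -> value=0 (bin 0); offset now 19 = byte 2 bit 3; 5 bits remain
Read 6: bits[19:21] width=2 -> value=0 (bin 00); offset now 21 = byte 2 bit 5; 3 bits remain

Answer: 850 2 5 0 0 0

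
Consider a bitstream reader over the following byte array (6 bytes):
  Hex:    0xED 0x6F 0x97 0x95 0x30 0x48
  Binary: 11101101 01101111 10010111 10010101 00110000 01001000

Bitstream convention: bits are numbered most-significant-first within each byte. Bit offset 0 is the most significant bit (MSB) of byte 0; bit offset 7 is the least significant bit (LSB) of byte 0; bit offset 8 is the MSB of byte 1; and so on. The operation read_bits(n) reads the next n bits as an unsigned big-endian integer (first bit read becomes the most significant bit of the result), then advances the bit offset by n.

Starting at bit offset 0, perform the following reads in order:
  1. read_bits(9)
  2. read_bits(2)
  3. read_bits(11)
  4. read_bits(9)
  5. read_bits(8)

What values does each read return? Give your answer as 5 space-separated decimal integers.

Answer: 474 3 997 458 152

Derivation:
Read 1: bits[0:9] width=9 -> value=474 (bin 111011010); offset now 9 = byte 1 bit 1; 39 bits remain
Read 2: bits[9:11] width=2 -> value=3 (bin 11); offset now 11 = byte 1 bit 3; 37 bits remain
Read 3: bits[11:22] width=11 -> value=997 (bin 01111100101); offset now 22 = byte 2 bit 6; 26 bits remain
Read 4: bits[22:31] width=9 -> value=458 (bin 111001010); offset now 31 = byte 3 bit 7; 17 bits remain
Read 5: bits[31:39] width=8 -> value=152 (bin 10011000); offset now 39 = byte 4 bit 7; 9 bits remain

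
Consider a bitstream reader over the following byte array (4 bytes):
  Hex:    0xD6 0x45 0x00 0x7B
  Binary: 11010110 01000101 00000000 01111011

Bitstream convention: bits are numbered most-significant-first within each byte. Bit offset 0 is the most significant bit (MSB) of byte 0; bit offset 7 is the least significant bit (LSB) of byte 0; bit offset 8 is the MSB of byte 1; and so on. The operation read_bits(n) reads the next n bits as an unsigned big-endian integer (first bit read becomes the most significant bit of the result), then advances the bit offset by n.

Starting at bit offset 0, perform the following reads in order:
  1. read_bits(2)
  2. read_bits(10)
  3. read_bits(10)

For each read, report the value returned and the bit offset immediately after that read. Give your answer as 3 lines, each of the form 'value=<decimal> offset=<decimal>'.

Answer: value=3 offset=2
value=356 offset=12
value=320 offset=22

Derivation:
Read 1: bits[0:2] width=2 -> value=3 (bin 11); offset now 2 = byte 0 bit 2; 30 bits remain
Read 2: bits[2:12] width=10 -> value=356 (bin 0101100100); offset now 12 = byte 1 bit 4; 20 bits remain
Read 3: bits[12:22] width=10 -> value=320 (bin 0101000000); offset now 22 = byte 2 bit 6; 10 bits remain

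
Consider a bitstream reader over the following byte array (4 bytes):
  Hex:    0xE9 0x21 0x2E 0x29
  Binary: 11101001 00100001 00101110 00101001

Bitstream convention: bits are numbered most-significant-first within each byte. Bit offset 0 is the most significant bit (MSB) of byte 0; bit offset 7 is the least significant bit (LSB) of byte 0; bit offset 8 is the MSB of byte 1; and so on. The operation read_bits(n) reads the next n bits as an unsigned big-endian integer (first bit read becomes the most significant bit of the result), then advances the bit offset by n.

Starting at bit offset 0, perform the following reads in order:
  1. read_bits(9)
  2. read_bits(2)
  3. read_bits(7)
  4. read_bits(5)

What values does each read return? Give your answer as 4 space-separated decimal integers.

Read 1: bits[0:9] width=9 -> value=466 (bin 111010010); offset now 9 = byte 1 bit 1; 23 bits remain
Read 2: bits[9:11] width=2 -> value=1 (bin 01); offset now 11 = byte 1 bit 3; 21 bits remain
Read 3: bits[11:18] width=7 -> value=4 (bin 0000100); offset now 18 = byte 2 bit 2; 14 bits remain
Read 4: bits[18:23] width=5 -> value=23 (bin 10111); offset now 23 = byte 2 bit 7; 9 bits remain

Answer: 466 1 4 23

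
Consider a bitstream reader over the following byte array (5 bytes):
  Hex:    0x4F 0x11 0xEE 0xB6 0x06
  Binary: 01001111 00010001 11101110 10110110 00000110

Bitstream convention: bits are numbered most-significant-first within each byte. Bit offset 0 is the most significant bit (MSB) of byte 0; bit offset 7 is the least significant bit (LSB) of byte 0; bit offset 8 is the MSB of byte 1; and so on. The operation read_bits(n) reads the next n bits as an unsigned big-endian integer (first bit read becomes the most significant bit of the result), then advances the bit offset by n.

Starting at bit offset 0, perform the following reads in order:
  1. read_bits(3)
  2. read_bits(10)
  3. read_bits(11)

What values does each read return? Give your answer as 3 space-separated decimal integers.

Answer: 2 482 494

Derivation:
Read 1: bits[0:3] width=3 -> value=2 (bin 010); offset now 3 = byte 0 bit 3; 37 bits remain
Read 2: bits[3:13] width=10 -> value=482 (bin 0111100010); offset now 13 = byte 1 bit 5; 27 bits remain
Read 3: bits[13:24] width=11 -> value=494 (bin 00111101110); offset now 24 = byte 3 bit 0; 16 bits remain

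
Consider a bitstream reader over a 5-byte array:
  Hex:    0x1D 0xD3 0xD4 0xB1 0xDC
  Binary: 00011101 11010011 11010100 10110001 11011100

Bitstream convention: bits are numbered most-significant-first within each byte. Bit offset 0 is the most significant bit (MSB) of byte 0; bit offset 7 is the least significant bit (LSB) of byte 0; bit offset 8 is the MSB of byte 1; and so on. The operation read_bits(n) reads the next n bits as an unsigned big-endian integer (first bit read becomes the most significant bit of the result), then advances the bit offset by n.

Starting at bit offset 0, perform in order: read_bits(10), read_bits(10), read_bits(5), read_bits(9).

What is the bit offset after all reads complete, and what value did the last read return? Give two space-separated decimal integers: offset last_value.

Answer: 34 199

Derivation:
Read 1: bits[0:10] width=10 -> value=119 (bin 0001110111); offset now 10 = byte 1 bit 2; 30 bits remain
Read 2: bits[10:20] width=10 -> value=317 (bin 0100111101); offset now 20 = byte 2 bit 4; 20 bits remain
Read 3: bits[20:25] width=5 -> value=9 (bin 01001); offset now 25 = byte 3 bit 1; 15 bits remain
Read 4: bits[25:34] width=9 -> value=199 (bin 011000111); offset now 34 = byte 4 bit 2; 6 bits remain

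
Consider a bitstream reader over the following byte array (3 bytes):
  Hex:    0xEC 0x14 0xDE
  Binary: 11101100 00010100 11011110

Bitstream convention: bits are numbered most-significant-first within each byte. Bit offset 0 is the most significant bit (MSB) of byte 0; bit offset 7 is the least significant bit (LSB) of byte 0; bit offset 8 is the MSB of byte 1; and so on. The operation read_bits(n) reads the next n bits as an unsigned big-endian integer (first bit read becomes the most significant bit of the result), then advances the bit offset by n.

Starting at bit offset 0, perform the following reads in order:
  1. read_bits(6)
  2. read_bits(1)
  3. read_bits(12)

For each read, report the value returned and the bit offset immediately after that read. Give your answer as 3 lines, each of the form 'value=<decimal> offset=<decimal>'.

Answer: value=59 offset=6
value=0 offset=7
value=166 offset=19

Derivation:
Read 1: bits[0:6] width=6 -> value=59 (bin 111011); offset now 6 = byte 0 bit 6; 18 bits remain
Read 2: bits[6:7] width=1 -> value=0 (bin 0); offset now 7 = byte 0 bit 7; 17 bits remain
Read 3: bits[7:19] width=12 -> value=166 (bin 000010100110); offset now 19 = byte 2 bit 3; 5 bits remain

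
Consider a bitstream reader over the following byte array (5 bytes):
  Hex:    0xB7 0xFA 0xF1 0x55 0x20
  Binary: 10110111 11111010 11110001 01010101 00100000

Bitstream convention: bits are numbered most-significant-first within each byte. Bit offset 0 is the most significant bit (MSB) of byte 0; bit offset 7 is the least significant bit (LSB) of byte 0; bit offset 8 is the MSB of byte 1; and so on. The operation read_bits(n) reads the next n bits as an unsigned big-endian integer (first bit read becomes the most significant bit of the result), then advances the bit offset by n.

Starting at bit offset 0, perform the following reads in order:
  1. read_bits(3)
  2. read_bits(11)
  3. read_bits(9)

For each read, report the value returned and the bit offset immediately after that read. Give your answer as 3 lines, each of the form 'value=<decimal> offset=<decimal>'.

Answer: value=5 offset=3
value=1534 offset=14
value=376 offset=23

Derivation:
Read 1: bits[0:3] width=3 -> value=5 (bin 101); offset now 3 = byte 0 bit 3; 37 bits remain
Read 2: bits[3:14] width=11 -> value=1534 (bin 10111111110); offset now 14 = byte 1 bit 6; 26 bits remain
Read 3: bits[14:23] width=9 -> value=376 (bin 101111000); offset now 23 = byte 2 bit 7; 17 bits remain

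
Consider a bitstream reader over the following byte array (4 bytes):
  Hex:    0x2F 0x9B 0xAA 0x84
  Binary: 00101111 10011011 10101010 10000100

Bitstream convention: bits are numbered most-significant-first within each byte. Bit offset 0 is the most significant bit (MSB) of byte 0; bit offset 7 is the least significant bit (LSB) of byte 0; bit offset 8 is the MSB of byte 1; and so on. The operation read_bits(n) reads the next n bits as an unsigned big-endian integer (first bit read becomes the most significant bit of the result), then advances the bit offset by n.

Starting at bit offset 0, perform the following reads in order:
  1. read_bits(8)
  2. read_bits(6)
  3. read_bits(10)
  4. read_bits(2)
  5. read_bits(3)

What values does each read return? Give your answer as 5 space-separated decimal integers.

Answer: 47 38 938 2 0

Derivation:
Read 1: bits[0:8] width=8 -> value=47 (bin 00101111); offset now 8 = byte 1 bit 0; 24 bits remain
Read 2: bits[8:14] width=6 -> value=38 (bin 100110); offset now 14 = byte 1 bit 6; 18 bits remain
Read 3: bits[14:24] width=10 -> value=938 (bin 1110101010); offset now 24 = byte 3 bit 0; 8 bits remain
Read 4: bits[24:26] width=2 -> value=2 (bin 10); offset now 26 = byte 3 bit 2; 6 bits remain
Read 5: bits[26:29] width=3 -> value=0 (bin 000); offset now 29 = byte 3 bit 5; 3 bits remain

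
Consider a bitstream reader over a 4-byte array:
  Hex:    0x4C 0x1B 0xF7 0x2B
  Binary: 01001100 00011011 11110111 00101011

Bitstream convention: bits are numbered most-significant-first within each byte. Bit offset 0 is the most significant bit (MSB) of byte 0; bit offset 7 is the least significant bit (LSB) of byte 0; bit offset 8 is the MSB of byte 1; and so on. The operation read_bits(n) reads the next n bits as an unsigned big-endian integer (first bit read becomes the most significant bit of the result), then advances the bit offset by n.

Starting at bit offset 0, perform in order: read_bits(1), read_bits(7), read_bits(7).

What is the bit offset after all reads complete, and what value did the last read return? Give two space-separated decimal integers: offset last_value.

Read 1: bits[0:1] width=1 -> value=0 (bin 0); offset now 1 = byte 0 bit 1; 31 bits remain
Read 2: bits[1:8] width=7 -> value=76 (bin 1001100); offset now 8 = byte 1 bit 0; 24 bits remain
Read 3: bits[8:15] width=7 -> value=13 (bin 0001101); offset now 15 = byte 1 bit 7; 17 bits remain

Answer: 15 13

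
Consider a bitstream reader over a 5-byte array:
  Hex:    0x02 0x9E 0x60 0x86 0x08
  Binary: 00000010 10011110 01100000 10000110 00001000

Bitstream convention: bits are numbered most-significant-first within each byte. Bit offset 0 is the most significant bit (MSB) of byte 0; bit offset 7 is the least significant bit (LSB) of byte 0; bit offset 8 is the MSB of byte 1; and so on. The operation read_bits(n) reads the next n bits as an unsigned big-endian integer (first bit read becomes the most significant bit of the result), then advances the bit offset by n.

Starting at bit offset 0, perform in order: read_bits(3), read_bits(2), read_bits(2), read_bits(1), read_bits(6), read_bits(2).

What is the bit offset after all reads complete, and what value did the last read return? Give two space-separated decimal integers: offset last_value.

Read 1: bits[0:3] width=3 -> value=0 (bin 000); offset now 3 = byte 0 bit 3; 37 bits remain
Read 2: bits[3:5] width=2 -> value=0 (bin 00); offset now 5 = byte 0 bit 5; 35 bits remain
Read 3: bits[5:7] width=2 -> value=1 (bin 01); offset now 7 = byte 0 bit 7; 33 bits remain
Read 4: bits[7:8] width=1 -> value=0 (bin 0); offset now 8 = byte 1 bit 0; 32 bits remain
Read 5: bits[8:14] width=6 -> value=39 (bin 100111); offset now 14 = byte 1 bit 6; 26 bits remain
Read 6: bits[14:16] width=2 -> value=2 (bin 10); offset now 16 = byte 2 bit 0; 24 bits remain

Answer: 16 2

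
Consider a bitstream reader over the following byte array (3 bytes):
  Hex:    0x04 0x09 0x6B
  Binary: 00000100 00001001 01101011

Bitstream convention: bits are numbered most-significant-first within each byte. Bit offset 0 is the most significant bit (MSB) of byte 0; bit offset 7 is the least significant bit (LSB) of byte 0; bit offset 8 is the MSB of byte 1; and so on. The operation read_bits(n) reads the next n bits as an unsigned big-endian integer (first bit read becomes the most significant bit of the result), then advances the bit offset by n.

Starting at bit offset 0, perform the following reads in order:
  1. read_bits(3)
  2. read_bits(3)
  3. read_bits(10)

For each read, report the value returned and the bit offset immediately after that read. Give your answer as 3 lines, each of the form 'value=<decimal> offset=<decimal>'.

Answer: value=0 offset=3
value=1 offset=6
value=9 offset=16

Derivation:
Read 1: bits[0:3] width=3 -> value=0 (bin 000); offset now 3 = byte 0 bit 3; 21 bits remain
Read 2: bits[3:6] width=3 -> value=1 (bin 001); offset now 6 = byte 0 bit 6; 18 bits remain
Read 3: bits[6:16] width=10 -> value=9 (bin 0000001001); offset now 16 = byte 2 bit 0; 8 bits remain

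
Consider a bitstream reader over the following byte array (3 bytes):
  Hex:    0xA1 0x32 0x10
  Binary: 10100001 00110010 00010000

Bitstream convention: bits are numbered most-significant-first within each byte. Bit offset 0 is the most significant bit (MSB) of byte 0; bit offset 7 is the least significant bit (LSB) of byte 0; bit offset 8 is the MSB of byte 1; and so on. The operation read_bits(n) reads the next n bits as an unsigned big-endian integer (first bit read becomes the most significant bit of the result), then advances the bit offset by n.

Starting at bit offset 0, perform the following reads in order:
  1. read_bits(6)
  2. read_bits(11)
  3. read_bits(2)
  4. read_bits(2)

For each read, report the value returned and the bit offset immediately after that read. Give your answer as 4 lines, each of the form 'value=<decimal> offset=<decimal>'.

Read 1: bits[0:6] width=6 -> value=40 (bin 101000); offset now 6 = byte 0 bit 6; 18 bits remain
Read 2: bits[6:17] width=11 -> value=612 (bin 01001100100); offset now 17 = byte 2 bit 1; 7 bits remain
Read 3: bits[17:19] width=2 -> value=0 (bin 00); offset now 19 = byte 2 bit 3; 5 bits remain
Read 4: bits[19:21] width=2 -> value=2 (bin 10); offset now 21 = byte 2 bit 5; 3 bits remain

Answer: value=40 offset=6
value=612 offset=17
value=0 offset=19
value=2 offset=21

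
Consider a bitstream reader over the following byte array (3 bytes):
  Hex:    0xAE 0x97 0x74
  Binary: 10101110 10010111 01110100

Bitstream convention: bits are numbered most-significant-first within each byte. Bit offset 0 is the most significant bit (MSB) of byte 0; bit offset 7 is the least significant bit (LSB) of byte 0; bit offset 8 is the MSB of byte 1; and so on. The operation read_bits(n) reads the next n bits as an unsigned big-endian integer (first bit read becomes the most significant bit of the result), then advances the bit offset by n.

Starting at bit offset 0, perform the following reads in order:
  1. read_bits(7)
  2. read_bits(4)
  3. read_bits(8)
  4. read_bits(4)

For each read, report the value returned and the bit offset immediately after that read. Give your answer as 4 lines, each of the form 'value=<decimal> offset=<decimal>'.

Answer: value=87 offset=7
value=4 offset=11
value=187 offset=19
value=10 offset=23

Derivation:
Read 1: bits[0:7] width=7 -> value=87 (bin 1010111); offset now 7 = byte 0 bit 7; 17 bits remain
Read 2: bits[7:11] width=4 -> value=4 (bin 0100); offset now 11 = byte 1 bit 3; 13 bits remain
Read 3: bits[11:19] width=8 -> value=187 (bin 10111011); offset now 19 = byte 2 bit 3; 5 bits remain
Read 4: bits[19:23] width=4 -> value=10 (bin 1010); offset now 23 = byte 2 bit 7; 1 bits remain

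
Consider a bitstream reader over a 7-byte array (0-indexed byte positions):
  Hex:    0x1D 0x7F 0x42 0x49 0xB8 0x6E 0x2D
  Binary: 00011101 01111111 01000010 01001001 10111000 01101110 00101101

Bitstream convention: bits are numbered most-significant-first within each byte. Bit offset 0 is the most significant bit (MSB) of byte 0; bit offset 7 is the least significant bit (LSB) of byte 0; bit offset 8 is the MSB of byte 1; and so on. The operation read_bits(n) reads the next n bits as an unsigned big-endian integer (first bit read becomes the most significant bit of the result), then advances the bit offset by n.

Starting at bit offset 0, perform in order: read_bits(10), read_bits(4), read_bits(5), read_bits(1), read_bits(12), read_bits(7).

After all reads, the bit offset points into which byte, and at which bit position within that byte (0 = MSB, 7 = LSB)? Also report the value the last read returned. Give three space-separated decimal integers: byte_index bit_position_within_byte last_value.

Answer: 4 7 92

Derivation:
Read 1: bits[0:10] width=10 -> value=117 (bin 0001110101); offset now 10 = byte 1 bit 2; 46 bits remain
Read 2: bits[10:14] width=4 -> value=15 (bin 1111); offset now 14 = byte 1 bit 6; 42 bits remain
Read 3: bits[14:19] width=5 -> value=26 (bin 11010); offset now 19 = byte 2 bit 3; 37 bits remain
Read 4: bits[19:20] width=1 -> value=0 (bin 0); offset now 20 = byte 2 bit 4; 36 bits remain
Read 5: bits[20:32] width=12 -> value=585 (bin 001001001001); offset now 32 = byte 4 bit 0; 24 bits remain
Read 6: bits[32:39] width=7 -> value=92 (bin 1011100); offset now 39 = byte 4 bit 7; 17 bits remain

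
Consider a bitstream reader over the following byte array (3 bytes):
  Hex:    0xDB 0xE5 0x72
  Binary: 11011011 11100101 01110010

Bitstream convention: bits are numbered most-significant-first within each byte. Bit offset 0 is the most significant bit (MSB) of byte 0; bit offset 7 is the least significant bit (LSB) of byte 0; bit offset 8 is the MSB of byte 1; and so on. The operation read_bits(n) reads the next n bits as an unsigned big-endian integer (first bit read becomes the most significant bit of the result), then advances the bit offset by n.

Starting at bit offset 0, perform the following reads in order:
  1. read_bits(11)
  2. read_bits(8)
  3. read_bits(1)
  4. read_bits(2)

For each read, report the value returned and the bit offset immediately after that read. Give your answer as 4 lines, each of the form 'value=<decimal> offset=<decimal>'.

Answer: value=1759 offset=11
value=43 offset=19
value=1 offset=20
value=0 offset=22

Derivation:
Read 1: bits[0:11] width=11 -> value=1759 (bin 11011011111); offset now 11 = byte 1 bit 3; 13 bits remain
Read 2: bits[11:19] width=8 -> value=43 (bin 00101011); offset now 19 = byte 2 bit 3; 5 bits remain
Read 3: bits[19:20] width=1 -> value=1 (bin 1); offset now 20 = byte 2 bit 4; 4 bits remain
Read 4: bits[20:22] width=2 -> value=0 (bin 00); offset now 22 = byte 2 bit 6; 2 bits remain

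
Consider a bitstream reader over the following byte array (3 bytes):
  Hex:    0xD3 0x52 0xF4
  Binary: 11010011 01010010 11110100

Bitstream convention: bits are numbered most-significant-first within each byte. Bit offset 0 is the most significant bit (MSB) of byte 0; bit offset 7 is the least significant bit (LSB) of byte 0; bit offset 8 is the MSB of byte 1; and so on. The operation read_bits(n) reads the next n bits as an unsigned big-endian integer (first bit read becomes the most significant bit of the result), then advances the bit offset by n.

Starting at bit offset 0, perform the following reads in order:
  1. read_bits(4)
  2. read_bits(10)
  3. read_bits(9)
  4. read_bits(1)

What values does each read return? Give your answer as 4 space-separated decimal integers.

Read 1: bits[0:4] width=4 -> value=13 (bin 1101); offset now 4 = byte 0 bit 4; 20 bits remain
Read 2: bits[4:14] width=10 -> value=212 (bin 0011010100); offset now 14 = byte 1 bit 6; 10 bits remain
Read 3: bits[14:23] width=9 -> value=378 (bin 101111010); offset now 23 = byte 2 bit 7; 1 bits remain
Read 4: bits[23:24] width=1 -> value=0 (bin 0); offset now 24 = byte 3 bit 0; 0 bits remain

Answer: 13 212 378 0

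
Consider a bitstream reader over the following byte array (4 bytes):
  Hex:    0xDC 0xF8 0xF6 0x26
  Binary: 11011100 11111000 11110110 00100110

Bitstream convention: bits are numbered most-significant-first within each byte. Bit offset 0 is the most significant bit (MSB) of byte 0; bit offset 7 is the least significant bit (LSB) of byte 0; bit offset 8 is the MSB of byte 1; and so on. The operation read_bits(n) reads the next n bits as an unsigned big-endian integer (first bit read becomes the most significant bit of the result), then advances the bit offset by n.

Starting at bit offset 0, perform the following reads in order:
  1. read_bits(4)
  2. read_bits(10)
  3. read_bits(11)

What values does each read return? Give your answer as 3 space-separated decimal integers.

Read 1: bits[0:4] width=4 -> value=13 (bin 1101); offset now 4 = byte 0 bit 4; 28 bits remain
Read 2: bits[4:14] width=10 -> value=830 (bin 1100111110); offset now 14 = byte 1 bit 6; 18 bits remain
Read 3: bits[14:25] width=11 -> value=492 (bin 00111101100); offset now 25 = byte 3 bit 1; 7 bits remain

Answer: 13 830 492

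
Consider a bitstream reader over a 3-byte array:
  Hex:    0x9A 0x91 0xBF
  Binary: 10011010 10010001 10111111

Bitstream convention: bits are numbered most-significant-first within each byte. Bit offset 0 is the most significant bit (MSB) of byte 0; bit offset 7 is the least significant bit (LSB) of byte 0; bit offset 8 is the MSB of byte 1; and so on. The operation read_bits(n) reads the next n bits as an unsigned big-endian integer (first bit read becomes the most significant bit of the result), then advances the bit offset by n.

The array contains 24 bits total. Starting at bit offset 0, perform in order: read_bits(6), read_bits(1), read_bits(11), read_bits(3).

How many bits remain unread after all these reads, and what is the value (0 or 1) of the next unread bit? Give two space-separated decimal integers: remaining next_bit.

Read 1: bits[0:6] width=6 -> value=38 (bin 100110); offset now 6 = byte 0 bit 6; 18 bits remain
Read 2: bits[6:7] width=1 -> value=1 (bin 1); offset now 7 = byte 0 bit 7; 17 bits remain
Read 3: bits[7:18] width=11 -> value=582 (bin 01001000110); offset now 18 = byte 2 bit 2; 6 bits remain
Read 4: bits[18:21] width=3 -> value=7 (bin 111); offset now 21 = byte 2 bit 5; 3 bits remain

Answer: 3 1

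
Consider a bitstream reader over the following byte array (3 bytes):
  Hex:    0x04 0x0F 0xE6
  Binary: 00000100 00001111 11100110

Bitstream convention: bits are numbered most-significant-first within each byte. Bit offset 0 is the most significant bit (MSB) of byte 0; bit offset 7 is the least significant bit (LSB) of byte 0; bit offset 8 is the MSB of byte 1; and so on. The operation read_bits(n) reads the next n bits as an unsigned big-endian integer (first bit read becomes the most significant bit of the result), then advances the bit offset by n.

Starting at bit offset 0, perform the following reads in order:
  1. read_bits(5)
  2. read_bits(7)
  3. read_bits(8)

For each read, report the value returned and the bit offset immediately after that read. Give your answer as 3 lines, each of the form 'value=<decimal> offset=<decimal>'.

Read 1: bits[0:5] width=5 -> value=0 (bin 00000); offset now 5 = byte 0 bit 5; 19 bits remain
Read 2: bits[5:12] width=7 -> value=64 (bin 1000000); offset now 12 = byte 1 bit 4; 12 bits remain
Read 3: bits[12:20] width=8 -> value=254 (bin 11111110); offset now 20 = byte 2 bit 4; 4 bits remain

Answer: value=0 offset=5
value=64 offset=12
value=254 offset=20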